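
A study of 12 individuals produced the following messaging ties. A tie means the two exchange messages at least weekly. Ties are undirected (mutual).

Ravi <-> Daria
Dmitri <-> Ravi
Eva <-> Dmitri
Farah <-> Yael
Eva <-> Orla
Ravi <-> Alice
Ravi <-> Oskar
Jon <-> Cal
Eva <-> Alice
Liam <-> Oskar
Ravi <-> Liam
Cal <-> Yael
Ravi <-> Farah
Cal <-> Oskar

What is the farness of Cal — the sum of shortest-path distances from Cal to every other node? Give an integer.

27

Distances from Cal: Alice:3, Daria:3, Dmitri:3, Eva:4, Farah:2, Jon:1, Liam:2, Orla:5, Oskar:1, Ravi:2, Yael:1.
Sum = 3 + 3 + 3 + 4 + 2 + 1 + 2 + 5 + 1 + 2 + 1 = 27.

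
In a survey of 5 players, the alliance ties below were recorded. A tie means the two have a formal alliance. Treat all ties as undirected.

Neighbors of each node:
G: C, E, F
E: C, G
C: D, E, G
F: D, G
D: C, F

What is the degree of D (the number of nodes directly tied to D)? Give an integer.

D is directly tied to C and F. That is 2 neighbors, so the degree of D is 2.

2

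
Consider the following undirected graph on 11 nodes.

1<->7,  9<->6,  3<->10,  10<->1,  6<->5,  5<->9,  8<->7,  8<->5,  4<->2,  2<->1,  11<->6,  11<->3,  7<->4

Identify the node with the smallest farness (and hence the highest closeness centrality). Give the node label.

7

Farness (sum of distances to all others) for each node — 1:23, 2:30, 3:26, 4:29, 5:24, 6:26, 7:22, 8:23, 9:29, 10:25, 11:27.
The smallest farness is 22, for 7, so 7 has the highest closeness.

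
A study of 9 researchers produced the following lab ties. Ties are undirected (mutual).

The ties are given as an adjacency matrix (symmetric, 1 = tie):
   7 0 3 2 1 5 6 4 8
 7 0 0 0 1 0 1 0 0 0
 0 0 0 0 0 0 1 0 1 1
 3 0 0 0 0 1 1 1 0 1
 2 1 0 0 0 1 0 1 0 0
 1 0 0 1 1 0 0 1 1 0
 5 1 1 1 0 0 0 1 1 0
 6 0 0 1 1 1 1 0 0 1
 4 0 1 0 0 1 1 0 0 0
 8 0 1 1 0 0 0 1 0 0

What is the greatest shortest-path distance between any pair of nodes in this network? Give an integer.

3

Eccentricity of each node (its greatest distance to any other): 0:3, 1:2, 2:3, 3:2, 4:2, 5:2, 6:2, 7:3, 8:3.
The maximum eccentricity is 3, realized for instance by the pair 7–8 via 7 – 5 – 0 – 8. So the diameter is 3.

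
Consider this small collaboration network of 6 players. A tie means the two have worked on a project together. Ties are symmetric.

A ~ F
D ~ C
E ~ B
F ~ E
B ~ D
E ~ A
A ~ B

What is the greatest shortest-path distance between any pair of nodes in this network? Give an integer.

Eccentricity of each node (its greatest distance to any other): A:3, B:2, C:4, D:3, E:3, F:4.
The maximum eccentricity is 4, realized for instance by the pair C–F via C – D – B – A – F. So the diameter is 4.

4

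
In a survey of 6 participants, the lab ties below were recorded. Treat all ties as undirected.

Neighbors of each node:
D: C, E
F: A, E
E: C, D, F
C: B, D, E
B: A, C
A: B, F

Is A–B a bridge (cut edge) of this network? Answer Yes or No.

No

Even without that edge, A still reaches B via A – F – E – C – B, so the network stays connected. Not a bridge.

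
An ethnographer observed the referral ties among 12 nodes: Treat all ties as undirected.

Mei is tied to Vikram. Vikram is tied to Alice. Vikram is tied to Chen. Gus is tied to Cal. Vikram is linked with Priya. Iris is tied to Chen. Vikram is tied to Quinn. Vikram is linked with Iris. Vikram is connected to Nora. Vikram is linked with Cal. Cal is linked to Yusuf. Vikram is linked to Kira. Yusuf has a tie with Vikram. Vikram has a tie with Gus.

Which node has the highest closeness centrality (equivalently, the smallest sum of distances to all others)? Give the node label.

Farness (sum of distances to all others) for each node — Alice:21, Cal:19, Chen:20, Gus:20, Iris:20, Kira:21, Mei:21, Nora:21, Priya:21, Quinn:21, Vikram:11, Yusuf:20.
The smallest farness is 11, for Vikram, so Vikram has the highest closeness.

Vikram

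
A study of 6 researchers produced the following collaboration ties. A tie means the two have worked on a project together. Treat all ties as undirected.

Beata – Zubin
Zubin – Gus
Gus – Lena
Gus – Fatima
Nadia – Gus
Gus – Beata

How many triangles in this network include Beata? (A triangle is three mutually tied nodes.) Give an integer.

Beata's neighbors: Gus and Zubin.
Neighbor pairs that are themselves tied: Beata–Gus–Zubin. Each forms one triangle with Beata, for 1 in total.

1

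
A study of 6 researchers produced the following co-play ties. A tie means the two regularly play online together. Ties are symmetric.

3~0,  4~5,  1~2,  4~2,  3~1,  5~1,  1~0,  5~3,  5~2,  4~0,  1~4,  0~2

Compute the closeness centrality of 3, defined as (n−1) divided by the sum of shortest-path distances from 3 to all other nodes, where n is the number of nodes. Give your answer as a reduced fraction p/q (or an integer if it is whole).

Distances from 3: 0:1, 1:1, 2:2, 4:2, 5:1. Sum = 7.
n = 6, so closeness = 5/7.

5/7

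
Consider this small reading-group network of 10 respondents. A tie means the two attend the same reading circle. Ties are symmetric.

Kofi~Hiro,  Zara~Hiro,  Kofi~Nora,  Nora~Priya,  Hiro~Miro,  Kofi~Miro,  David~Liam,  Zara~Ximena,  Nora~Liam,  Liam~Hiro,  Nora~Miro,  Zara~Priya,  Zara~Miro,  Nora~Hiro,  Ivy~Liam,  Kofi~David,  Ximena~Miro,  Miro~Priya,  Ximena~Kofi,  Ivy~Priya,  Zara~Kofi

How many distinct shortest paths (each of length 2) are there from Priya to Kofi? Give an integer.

3

The shortest distance is 2. The length-2 paths are: Priya–Miro–Kofi; Priya–Zara–Kofi; Priya–Nora–Kofi.
That gives 3 distinct shortest paths.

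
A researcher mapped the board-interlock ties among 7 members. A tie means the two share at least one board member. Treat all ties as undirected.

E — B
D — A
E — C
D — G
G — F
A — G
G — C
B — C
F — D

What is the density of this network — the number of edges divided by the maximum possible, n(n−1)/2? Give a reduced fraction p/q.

3/7

There are 9 edges and 7 nodes, so the maximum possible is C(7,2) = 21.
Density = 9/21 = 3/7.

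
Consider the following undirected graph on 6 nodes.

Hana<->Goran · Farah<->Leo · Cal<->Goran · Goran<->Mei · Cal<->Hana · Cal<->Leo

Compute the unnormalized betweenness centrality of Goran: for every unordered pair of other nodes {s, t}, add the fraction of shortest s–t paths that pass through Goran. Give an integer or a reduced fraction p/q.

Pairs whose geodesics pass through Goran — Leo–Mei: 1; Farah–Mei: 1; Mei–Hana: 1; Mei–Cal: 1.
All other pairs contribute 0.
Summing the contributions gives betweenness(Goran) = 4.

4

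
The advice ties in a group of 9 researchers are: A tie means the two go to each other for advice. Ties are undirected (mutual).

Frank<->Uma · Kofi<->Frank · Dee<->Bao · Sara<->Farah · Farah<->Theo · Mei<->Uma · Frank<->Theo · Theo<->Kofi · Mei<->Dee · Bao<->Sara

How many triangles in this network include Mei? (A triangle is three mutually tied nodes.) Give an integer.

0

Mei's neighbors are Dee and Uma, but none of them are tied to each other, so no triangle contains Mei.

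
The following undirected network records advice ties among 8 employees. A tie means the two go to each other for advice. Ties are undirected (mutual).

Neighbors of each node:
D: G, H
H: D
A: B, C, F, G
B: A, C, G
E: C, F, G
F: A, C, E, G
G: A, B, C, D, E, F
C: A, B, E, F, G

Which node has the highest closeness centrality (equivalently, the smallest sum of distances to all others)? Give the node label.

Farness (sum of distances to all others) for each node — A:11, B:12, C:10, D:12, E:12, F:11, G:8, H:18.
The smallest farness is 8, for G, so G has the highest closeness.

G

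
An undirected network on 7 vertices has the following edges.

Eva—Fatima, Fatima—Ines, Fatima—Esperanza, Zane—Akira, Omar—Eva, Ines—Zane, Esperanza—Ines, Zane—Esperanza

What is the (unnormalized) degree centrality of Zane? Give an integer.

Zane is directly tied to Akira, Esperanza, and Ines. That is 3 neighbors, so the degree of Zane is 3.

3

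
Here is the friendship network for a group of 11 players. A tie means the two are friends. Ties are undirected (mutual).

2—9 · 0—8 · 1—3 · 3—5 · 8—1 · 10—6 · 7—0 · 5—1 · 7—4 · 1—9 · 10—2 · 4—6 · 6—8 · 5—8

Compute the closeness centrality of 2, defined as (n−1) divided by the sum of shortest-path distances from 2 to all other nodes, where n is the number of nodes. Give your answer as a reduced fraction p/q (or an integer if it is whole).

5/13

Distances from 2: 0:4, 1:2, 3:3, 4:3, 5:3, 6:2, 7:4, 8:3, 9:1, 10:1. Sum = 26.
n = 11, so closeness = 10/26 = 5/13.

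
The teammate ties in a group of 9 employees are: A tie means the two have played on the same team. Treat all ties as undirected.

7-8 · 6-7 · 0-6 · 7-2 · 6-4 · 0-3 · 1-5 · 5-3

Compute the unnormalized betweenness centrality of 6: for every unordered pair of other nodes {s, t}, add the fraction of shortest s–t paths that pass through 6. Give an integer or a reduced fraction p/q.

19

Pairs whose geodesics pass through 6 — 4–3: 1; 4–2: 1; 4–8: 1; 4–5: 1; 4–7: 1; 4–1: 1; 4–0: 1; 3–2: 1; 3–8: 1; 3–7: 1; 2–5: 1; 2–1: 1; 2–0: 1; 8–5: 1 … (+5 more pairs).
All other pairs contribute 0.
Summing the contributions gives betweenness(6) = 19.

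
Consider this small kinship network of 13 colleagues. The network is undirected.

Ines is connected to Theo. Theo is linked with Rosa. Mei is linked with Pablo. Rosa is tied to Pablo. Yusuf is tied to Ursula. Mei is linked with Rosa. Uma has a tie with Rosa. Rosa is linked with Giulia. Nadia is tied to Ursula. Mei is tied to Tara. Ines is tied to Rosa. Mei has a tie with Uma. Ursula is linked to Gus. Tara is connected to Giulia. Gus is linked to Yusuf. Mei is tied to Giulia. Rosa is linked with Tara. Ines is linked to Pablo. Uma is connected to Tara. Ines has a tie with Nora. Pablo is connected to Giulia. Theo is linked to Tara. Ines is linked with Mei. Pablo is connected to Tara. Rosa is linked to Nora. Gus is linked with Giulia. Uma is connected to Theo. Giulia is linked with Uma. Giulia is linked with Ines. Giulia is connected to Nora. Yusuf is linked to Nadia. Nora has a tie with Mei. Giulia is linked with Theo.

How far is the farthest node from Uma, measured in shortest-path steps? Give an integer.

Distances from Uma: Giulia:1, Gus:2, Ines:2, Mei:1, Nadia:4, Nora:2, Pablo:2, Rosa:1, Tara:1, Theo:1, Ursula:3, Yusuf:3.
The largest is 4 (to Nadia), so the eccentricity of Uma is 4.

4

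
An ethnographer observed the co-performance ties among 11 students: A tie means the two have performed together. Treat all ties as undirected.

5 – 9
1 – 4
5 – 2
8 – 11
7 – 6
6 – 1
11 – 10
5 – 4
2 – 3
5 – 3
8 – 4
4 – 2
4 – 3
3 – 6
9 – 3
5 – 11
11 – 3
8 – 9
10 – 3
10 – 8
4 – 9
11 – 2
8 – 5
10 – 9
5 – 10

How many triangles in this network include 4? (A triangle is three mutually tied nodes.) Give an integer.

4's neighbors: 1, 2, 3, 5, 8, and 9.
Neighbor pairs that are themselves tied: 4–2–3; 4–2–5; 4–3–5; 4–3–9; 4–5–8; 4–5–9; 4–8–9. Each forms one triangle with 4, for 7 in total.

7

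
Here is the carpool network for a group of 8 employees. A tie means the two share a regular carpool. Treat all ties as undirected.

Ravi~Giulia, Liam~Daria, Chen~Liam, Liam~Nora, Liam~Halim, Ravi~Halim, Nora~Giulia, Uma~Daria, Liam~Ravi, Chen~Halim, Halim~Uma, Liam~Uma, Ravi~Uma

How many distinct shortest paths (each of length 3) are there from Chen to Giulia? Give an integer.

The shortest distance is 3. The length-3 paths are: Chen–Liam–Ravi–Giulia; Chen–Halim–Ravi–Giulia; Chen–Liam–Nora–Giulia.
That gives 3 distinct shortest paths.

3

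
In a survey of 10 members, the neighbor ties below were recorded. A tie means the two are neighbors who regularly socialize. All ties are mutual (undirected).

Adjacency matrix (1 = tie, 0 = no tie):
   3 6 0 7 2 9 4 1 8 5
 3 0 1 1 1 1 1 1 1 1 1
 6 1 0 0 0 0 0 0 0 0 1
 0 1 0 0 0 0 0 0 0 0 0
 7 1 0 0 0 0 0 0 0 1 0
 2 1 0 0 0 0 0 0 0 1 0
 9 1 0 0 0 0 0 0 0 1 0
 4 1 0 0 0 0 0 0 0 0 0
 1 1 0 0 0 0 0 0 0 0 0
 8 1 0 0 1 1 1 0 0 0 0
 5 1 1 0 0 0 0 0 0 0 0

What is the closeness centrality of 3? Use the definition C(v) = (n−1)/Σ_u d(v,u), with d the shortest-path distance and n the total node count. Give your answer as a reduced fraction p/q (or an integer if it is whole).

1

Distances from 3: 0:1, 1:1, 2:1, 4:1, 5:1, 6:1, 7:1, 8:1, 9:1. Sum = 9.
n = 10, so closeness = 9/9 = 1.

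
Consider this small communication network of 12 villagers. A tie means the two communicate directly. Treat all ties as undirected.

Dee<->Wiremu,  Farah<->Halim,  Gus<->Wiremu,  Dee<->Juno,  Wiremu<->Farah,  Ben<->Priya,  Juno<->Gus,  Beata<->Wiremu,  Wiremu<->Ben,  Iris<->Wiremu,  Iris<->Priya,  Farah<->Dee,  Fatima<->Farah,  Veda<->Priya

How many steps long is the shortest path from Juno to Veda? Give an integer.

5

One shortest route is Juno – Dee – Wiremu – Iris – Priya – Veda, which uses 5 edges, and at distance 4 from Juno we only reach {Priya}, which does not include Veda. So d(Juno,Veda) = 5.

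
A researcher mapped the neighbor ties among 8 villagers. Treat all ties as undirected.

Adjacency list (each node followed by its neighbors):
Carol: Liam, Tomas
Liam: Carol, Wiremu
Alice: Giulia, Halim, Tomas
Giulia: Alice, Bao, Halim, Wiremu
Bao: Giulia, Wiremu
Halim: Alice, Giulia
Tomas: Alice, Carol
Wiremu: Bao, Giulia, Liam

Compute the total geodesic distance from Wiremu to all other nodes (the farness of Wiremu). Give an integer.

12

Distances from Wiremu: Alice:2, Bao:1, Carol:2, Giulia:1, Halim:2, Liam:1, Tomas:3.
Sum = 2 + 1 + 2 + 1 + 2 + 1 + 3 = 12.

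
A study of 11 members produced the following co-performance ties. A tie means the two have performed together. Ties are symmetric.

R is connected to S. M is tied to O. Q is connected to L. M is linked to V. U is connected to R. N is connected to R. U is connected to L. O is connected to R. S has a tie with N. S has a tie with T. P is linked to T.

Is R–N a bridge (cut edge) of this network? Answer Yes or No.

Even without that edge, R still reaches N via R – S – N, so the network stays connected. Not a bridge.

No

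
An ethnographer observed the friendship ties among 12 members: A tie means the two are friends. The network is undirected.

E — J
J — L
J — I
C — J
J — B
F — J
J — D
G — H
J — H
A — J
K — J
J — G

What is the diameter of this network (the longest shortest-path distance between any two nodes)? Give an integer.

2

Eccentricity of each node (its greatest distance to any other): A:2, B:2, C:2, D:2, E:2, F:2, G:2, H:2, I:2, J:1, K:2, L:2.
The maximum eccentricity is 2, realized for instance by the pair G–A via G – J – A. So the diameter is 2.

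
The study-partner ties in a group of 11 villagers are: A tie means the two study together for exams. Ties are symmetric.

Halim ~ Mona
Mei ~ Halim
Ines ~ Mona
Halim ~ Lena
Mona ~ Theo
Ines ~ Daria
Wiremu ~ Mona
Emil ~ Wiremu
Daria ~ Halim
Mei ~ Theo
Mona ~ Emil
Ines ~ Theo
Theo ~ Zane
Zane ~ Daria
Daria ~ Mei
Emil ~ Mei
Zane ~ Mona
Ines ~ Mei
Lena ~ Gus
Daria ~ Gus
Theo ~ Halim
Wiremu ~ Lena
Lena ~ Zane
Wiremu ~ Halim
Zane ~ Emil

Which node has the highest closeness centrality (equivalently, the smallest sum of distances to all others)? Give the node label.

Halim

Farness (sum of distances to all others) for each node — Daria:15, Emil:17, Gus:21, Halim:14, Ines:17, Lena:17, Mei:15, Mona:15, Theo:16, Wiremu:16, Zane:15.
The smallest farness is 14, for Halim, so Halim has the highest closeness.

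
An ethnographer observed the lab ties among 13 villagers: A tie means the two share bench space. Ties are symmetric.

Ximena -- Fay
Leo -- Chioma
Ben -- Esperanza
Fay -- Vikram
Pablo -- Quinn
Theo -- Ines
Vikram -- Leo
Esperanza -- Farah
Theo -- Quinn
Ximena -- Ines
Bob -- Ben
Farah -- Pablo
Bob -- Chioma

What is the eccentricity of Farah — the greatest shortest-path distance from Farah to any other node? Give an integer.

Distances from Farah: Ben:2, Bob:3, Chioma:4, Esperanza:1, Fay:6, Ines:4, Leo:5, Pablo:1, Quinn:2, Theo:3, Vikram:6, Ximena:5.
The largest is 6 (to Fay and Vikram), so the eccentricity of Farah is 6.

6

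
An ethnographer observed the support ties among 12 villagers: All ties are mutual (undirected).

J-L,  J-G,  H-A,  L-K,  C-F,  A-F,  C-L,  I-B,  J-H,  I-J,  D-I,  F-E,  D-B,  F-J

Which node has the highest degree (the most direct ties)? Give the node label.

Degrees — A:2, B:2, C:2, D:2, E:1, F:4, G:1, H:2, I:3, J:5, K:1, L:3.
The maximum is 5, attained only by J.

J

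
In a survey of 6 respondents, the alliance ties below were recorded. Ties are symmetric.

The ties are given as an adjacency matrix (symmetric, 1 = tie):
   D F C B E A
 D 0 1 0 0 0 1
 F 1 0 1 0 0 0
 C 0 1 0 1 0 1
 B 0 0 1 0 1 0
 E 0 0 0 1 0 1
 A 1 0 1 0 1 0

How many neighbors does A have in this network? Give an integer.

3

A is directly tied to C, D, and E. That is 3 neighbors, so the degree of A is 3.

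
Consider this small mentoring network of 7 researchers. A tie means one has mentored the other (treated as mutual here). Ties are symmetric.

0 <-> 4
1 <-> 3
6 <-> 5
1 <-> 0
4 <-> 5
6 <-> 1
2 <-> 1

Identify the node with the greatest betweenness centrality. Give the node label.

Unnormalized betweenness of each node: 0:3, 1:10, 2:0, 3:0, 4:1, 5:1, 6:3.
1 has the largest value, 10, making it the main broker — the node through which the most shortest paths run.

1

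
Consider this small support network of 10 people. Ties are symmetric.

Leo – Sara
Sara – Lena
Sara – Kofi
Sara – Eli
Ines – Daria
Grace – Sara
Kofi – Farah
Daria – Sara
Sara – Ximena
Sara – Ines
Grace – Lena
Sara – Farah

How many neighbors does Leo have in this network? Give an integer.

1

Leo is directly tied to Sara. That is 1 neighbor, so the degree of Leo is 1.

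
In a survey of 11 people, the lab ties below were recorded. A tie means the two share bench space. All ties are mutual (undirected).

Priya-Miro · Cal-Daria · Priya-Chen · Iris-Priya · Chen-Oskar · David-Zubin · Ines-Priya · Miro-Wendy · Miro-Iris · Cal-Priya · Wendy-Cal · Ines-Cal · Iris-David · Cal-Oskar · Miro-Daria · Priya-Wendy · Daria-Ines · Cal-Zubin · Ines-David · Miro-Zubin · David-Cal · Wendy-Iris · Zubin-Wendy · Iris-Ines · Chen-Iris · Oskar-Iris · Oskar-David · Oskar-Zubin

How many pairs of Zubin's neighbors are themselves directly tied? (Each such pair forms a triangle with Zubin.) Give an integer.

5

Zubin's neighbors: Cal, David, Miro, Oskar, and Wendy.
Neighbor pairs that are themselves tied: Zubin–Cal–David; Zubin–Cal–Oskar; Zubin–Cal–Wendy; Zubin–David–Oskar; Zubin–Miro–Wendy. Each forms one triangle with Zubin, for 5 in total.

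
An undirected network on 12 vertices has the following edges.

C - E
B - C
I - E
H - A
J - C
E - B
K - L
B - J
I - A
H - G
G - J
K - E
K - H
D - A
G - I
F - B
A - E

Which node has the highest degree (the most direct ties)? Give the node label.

E

Degrees — A:4, B:4, C:3, D:1, E:5, F:1, G:3, H:3, I:3, J:3, K:3, L:1.
The maximum is 5, attained only by E.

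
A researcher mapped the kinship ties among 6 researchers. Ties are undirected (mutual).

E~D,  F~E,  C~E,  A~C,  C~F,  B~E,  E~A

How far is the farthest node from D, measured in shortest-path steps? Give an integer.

Distances from D: A:2, B:2, C:2, E:1, F:2.
The largest is 2 (to C, B, A, and F), so the eccentricity of D is 2.

2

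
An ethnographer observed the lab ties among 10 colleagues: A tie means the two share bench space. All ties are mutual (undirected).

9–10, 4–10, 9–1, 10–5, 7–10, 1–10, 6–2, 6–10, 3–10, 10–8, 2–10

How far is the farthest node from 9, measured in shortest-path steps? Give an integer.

2

Distances from 9: 1:1, 2:2, 3:2, 4:2, 5:2, 6:2, 7:2, 8:2, 10:1.
The largest is 2 (to 5, 8, 2, 7, 3, 4, and 6), so the eccentricity of 9 is 2.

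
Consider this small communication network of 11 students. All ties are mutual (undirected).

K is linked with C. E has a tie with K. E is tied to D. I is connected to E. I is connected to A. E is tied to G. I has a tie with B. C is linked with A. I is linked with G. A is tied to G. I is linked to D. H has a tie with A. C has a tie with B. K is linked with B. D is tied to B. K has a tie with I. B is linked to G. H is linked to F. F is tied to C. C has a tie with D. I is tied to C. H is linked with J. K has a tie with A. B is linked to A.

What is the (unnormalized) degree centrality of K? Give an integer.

5

K is directly tied to A, B, C, E, and I. That is 5 neighbors, so the degree of K is 5.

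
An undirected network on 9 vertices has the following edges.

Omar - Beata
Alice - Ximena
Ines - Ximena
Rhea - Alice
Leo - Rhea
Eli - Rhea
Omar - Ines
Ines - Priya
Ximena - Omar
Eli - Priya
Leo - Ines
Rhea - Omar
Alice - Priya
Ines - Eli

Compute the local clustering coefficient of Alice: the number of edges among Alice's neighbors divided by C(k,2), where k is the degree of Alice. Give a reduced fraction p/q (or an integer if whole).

0

Alice's neighbors: Priya, Rhea, and Ximena (k = 3).
Possible neighbor pairs: C(3,2) = 3. Edges among them: none → e = 0.
Clustering(Alice) = 0/3 = 0.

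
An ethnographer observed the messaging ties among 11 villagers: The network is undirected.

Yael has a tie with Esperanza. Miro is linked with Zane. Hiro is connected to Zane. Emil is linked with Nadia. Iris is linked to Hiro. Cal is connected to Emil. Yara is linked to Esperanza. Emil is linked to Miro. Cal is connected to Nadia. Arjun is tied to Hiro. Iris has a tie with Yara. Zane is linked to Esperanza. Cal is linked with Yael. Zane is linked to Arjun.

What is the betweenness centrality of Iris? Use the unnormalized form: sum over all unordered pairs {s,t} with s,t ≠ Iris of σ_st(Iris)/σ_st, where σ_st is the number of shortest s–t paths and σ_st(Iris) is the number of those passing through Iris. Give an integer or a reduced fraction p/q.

Pairs whose geodesics pass through Iris — Yara–Hiro: 1; Yara–Arjun: 1/2.
All other pairs contribute 0.
Summing the contributions gives betweenness(Iris) = 3/2.

3/2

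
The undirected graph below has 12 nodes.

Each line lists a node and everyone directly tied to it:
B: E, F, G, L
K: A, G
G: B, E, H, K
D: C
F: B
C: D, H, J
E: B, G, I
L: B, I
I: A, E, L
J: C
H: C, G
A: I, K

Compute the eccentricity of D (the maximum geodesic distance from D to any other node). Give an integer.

Distances from D: A:5, B:4, C:1, E:4, F:5, G:3, H:2, I:5, J:2, K:4, L:5.
The largest is 5 (to A, F, L, and I), so the eccentricity of D is 5.

5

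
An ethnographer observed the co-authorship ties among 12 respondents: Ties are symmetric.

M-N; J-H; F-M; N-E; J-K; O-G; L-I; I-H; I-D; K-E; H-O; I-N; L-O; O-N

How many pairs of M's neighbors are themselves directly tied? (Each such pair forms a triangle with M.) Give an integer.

M's neighbors are F and N, but none of them are tied to each other, so no triangle contains M.

0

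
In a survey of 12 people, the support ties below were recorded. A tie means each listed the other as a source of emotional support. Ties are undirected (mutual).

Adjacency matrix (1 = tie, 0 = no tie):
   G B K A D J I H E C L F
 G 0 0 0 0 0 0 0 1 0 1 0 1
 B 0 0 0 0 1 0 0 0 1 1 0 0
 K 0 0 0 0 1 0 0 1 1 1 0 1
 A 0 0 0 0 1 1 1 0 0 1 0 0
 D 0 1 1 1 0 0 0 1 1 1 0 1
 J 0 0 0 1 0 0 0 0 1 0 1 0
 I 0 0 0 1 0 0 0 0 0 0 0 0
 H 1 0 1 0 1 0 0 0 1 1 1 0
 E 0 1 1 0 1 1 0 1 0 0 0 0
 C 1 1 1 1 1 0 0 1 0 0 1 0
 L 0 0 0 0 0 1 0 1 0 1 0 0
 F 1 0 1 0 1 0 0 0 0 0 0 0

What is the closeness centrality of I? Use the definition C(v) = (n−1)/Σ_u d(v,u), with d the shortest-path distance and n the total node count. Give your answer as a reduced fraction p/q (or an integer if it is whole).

11/28

Distances from I: A:1, B:3, C:2, D:2, E:3, F:3, G:3, H:3, J:2, K:3, L:3. Sum = 28.
n = 12, so closeness = 11/28.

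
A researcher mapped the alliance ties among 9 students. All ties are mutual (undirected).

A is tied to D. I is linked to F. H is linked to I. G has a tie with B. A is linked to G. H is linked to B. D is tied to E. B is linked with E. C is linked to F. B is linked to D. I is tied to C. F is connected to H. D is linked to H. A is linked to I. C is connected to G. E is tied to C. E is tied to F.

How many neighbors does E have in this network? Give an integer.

4

E is directly tied to B, C, D, and F. That is 4 neighbors, so the degree of E is 4.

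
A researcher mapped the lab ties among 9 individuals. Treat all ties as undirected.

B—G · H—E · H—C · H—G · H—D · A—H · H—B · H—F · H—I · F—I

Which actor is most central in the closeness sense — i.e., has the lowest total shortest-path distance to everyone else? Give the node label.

Farness (sum of distances to all others) for each node — A:15, B:14, C:15, D:15, E:15, F:14, G:14, H:8, I:14.
The smallest farness is 8, for H, so H has the highest closeness.

H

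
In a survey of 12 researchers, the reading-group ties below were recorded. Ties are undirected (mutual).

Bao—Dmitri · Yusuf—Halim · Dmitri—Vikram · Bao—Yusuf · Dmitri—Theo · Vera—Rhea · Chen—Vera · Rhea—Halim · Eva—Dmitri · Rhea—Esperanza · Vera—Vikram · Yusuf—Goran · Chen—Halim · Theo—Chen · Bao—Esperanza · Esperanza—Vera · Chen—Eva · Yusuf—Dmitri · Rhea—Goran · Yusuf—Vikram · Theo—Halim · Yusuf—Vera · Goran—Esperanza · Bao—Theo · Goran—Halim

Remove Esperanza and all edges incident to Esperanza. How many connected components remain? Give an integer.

1

Esperanza's neighbors (Bao, Goran, Rhea, and Vera) remain reachable from one another through other ties, so the rest of the network stays in one piece.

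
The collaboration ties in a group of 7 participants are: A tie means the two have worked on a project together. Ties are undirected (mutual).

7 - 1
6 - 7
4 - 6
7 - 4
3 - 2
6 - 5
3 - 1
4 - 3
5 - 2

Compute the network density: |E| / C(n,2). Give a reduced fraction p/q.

There are 9 edges and 7 nodes, so the maximum possible is C(7,2) = 21.
Density = 9/21 = 3/7.

3/7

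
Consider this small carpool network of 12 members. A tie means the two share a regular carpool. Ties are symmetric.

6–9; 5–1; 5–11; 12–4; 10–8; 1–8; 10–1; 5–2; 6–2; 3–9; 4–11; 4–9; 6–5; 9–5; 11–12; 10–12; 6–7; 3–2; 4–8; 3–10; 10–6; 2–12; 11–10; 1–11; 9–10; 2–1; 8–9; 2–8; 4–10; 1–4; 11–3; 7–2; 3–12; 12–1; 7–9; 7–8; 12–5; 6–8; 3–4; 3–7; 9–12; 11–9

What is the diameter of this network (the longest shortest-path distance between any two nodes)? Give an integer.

Eccentricity of each node (its greatest distance to any other): 1:2, 2:2, 3:2, 4:2, 5:2, 6:2, 7:2, 8:2, 9:2, 10:2, 11:2, 12:2.
The maximum eccentricity is 2, realized for instance by the pair 11–7 via 11 – 9 – 7. So the diameter is 2.

2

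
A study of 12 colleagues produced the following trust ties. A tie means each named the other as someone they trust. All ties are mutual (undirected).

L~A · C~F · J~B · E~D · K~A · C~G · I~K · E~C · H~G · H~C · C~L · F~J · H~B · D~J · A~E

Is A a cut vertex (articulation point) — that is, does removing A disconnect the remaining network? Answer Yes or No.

Yes

Removing A leaves {I and K} with no path to {B, C, D, E, F, G, H, J, and L}, so the network splits into 2 components. A is a cut vertex.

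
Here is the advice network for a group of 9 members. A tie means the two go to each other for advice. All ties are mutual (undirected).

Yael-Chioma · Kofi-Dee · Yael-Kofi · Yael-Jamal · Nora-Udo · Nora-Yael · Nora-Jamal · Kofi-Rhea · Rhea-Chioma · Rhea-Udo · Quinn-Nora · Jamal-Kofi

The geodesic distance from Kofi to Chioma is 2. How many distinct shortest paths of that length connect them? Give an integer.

The shortest distance is 2. The length-2 paths are: Kofi–Yael–Chioma; Kofi–Rhea–Chioma.
That gives 2 distinct shortest paths.

2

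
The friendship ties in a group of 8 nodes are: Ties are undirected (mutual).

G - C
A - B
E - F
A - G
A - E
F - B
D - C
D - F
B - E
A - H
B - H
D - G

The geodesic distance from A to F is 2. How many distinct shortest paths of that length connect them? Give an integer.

The shortest distance is 2. The length-2 paths are: A–E–F; A–B–F.
That gives 2 distinct shortest paths.

2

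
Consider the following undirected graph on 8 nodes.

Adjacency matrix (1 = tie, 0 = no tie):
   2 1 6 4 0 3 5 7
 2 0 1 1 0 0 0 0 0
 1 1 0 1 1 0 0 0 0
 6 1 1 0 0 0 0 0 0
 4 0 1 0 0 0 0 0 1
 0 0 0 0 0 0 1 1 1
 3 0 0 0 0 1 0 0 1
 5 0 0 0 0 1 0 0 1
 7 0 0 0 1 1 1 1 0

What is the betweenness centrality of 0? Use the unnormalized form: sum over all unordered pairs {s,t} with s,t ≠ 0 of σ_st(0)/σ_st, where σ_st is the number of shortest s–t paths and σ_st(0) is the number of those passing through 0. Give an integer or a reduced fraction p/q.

1/2

Pairs whose geodesics pass through 0 — 3–5: 1/2.
All other pairs contribute 0.
Summing the contributions gives betweenness(0) = 1/2.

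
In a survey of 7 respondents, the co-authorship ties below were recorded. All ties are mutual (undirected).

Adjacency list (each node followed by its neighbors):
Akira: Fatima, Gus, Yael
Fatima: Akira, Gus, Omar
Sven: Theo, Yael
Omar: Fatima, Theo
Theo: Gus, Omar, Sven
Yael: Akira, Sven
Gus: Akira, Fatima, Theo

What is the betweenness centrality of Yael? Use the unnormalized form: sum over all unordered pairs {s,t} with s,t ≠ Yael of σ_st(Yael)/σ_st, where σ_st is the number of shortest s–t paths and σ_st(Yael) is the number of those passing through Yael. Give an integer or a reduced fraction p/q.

4/3

Pairs whose geodesics pass through Yael — Sven–Akira: 1; Sven–Fatima: 1/3.
All other pairs contribute 0.
Summing the contributions gives betweenness(Yael) = 4/3.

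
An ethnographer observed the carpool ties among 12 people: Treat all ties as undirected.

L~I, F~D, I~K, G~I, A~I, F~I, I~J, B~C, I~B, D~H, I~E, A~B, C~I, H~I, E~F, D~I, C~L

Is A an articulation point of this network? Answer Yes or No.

Even without A, every remaining node can still reach every other (the residual graph is connected), so A is not a cut vertex.

No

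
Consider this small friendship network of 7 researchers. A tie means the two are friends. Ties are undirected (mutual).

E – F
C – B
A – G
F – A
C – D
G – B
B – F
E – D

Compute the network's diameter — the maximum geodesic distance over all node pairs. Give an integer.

3

Eccentricity of each node (its greatest distance to any other): A:3, B:2, C:3, D:3, E:3, F:2, G:3.
The maximum eccentricity is 3, realized for instance by the pair E–G via E – F – B – G. So the diameter is 3.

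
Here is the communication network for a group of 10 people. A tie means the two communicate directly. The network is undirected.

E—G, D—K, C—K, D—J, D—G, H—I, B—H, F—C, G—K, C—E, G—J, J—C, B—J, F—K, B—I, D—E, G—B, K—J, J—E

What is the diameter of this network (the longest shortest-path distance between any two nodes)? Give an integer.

4

Eccentricity of each node (its greatest distance to any other): B:3, C:3, D:3, E:3, F:4, G:2, H:4, I:4, J:2, K:3.
The maximum eccentricity is 4, realized for instance by the pair F–I via F – K – G – B – I. So the diameter is 4.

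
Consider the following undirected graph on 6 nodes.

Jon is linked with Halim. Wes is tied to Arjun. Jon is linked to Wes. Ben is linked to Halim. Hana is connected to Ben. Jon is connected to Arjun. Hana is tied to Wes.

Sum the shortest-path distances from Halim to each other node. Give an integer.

Distances from Halim: Arjun:2, Ben:1, Hana:2, Jon:1, Wes:2.
Sum = 2 + 1 + 2 + 1 + 2 = 8.

8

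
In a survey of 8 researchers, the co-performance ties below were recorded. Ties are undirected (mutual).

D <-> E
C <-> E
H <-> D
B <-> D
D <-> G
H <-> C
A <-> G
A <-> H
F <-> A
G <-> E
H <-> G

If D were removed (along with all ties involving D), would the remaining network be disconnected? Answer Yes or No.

Yes

Removing D leaves {A, C, E, F, G, and H} with no path to {B}, so the network splits into 2 components. D is a cut vertex.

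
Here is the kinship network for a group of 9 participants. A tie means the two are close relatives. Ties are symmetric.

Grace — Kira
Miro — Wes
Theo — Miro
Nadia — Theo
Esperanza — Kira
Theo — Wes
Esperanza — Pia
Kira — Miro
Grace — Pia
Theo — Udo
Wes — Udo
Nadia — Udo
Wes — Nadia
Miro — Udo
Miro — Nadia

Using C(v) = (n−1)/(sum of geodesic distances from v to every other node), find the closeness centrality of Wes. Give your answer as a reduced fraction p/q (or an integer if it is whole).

Distances from Wes: Esperanza:3, Grace:3, Kira:2, Miro:1, Nadia:1, Pia:4, Theo:1, Udo:1. Sum = 16.
n = 9, so closeness = 8/16 = 1/2.

1/2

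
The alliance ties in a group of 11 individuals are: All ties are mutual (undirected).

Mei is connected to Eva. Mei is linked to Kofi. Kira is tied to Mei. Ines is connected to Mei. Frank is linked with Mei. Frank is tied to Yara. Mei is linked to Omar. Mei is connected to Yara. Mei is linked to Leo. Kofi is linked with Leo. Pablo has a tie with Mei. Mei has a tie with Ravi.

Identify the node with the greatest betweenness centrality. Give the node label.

Unnormalized betweenness of each node: Eva:0, Frank:0, Ines:0, Kira:0, Kofi:0, Leo:0, Mei:43, Omar:0, Pablo:0, Ravi:0, Yara:0.
Mei has the largest value, 43, making it the main broker — the node through which the most shortest paths run.

Mei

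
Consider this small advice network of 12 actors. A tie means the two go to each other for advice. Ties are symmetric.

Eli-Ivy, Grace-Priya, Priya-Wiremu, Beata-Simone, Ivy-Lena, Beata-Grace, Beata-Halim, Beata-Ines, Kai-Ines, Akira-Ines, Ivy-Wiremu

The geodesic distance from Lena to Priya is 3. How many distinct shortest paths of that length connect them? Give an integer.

The shortest distance is 3, and the only length-3 path is Lena–Ivy–Wiremu–Priya. So there is exactly 1 shortest path.

1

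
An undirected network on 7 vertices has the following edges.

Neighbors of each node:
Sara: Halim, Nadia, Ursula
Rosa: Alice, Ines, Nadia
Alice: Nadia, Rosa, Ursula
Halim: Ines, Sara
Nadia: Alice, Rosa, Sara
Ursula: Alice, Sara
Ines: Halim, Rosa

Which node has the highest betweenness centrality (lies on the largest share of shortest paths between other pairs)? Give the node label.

Sara

Unnormalized betweenness of each node: Alice:2, Halim:3/2, Ines:4/3, Nadia:11/6, Rosa:17/6, Sara:11/3, Ursula:5/6.
Sara has the largest value, 11/3, making it the main broker — the node through which the most shortest paths run.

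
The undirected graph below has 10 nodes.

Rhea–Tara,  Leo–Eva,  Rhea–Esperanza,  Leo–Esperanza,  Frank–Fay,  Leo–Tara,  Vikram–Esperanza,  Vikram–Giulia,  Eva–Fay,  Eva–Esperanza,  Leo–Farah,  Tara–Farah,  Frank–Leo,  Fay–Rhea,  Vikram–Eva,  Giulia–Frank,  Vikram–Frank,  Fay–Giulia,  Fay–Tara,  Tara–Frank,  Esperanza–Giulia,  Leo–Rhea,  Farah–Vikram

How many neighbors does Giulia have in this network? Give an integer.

Giulia is directly tied to Esperanza, Fay, Frank, and Vikram. That is 4 neighbors, so the degree of Giulia is 4.

4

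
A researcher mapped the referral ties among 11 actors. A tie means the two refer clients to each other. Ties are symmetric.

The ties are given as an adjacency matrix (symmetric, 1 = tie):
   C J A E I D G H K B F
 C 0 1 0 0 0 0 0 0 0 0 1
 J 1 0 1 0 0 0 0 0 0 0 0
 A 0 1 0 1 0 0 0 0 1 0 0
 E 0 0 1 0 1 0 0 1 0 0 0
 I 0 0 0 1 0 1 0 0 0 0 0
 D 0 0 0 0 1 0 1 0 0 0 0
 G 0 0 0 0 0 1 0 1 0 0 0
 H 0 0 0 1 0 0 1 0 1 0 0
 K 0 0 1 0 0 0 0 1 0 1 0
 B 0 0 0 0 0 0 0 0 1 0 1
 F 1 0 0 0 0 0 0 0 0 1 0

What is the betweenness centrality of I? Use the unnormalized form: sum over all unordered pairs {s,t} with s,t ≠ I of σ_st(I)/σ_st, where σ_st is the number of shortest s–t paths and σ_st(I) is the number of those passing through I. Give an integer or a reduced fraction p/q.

Pairs whose geodesics pass through I — C–D: 1; J–D: 1; A–D: 1; E–D: 1.
All other pairs contribute 0.
Summing the contributions gives betweenness(I) = 4.

4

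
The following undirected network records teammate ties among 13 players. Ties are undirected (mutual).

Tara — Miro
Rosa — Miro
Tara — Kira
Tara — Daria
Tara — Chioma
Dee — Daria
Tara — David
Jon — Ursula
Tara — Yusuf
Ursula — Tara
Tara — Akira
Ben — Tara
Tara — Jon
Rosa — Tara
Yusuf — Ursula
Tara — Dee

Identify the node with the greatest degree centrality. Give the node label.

Tara

Degrees — Akira:1, Ben:1, Chioma:1, Daria:2, David:1, Dee:2, Jon:2, Kira:1, Miro:2, Rosa:2, Tara:12, Ursula:3, Yusuf:2.
The maximum is 12, attained only by Tara.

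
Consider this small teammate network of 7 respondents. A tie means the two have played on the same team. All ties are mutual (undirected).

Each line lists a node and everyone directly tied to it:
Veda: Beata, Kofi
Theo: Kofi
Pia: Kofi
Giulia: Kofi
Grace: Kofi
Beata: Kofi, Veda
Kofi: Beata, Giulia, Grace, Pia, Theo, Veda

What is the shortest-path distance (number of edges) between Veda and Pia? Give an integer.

One shortest route is Veda – Kofi – Pia, which uses 2 edges, and Veda and Pia are not directly tied, so nothing shorter exists. So d(Veda,Pia) = 2.

2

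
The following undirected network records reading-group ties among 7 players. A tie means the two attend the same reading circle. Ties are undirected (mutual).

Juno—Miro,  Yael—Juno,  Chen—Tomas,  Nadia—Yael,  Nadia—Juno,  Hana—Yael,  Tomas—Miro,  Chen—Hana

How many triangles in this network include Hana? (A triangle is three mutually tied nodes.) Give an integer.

Hana's neighbors are Chen and Yael, but none of them are tied to each other, so no triangle contains Hana.

0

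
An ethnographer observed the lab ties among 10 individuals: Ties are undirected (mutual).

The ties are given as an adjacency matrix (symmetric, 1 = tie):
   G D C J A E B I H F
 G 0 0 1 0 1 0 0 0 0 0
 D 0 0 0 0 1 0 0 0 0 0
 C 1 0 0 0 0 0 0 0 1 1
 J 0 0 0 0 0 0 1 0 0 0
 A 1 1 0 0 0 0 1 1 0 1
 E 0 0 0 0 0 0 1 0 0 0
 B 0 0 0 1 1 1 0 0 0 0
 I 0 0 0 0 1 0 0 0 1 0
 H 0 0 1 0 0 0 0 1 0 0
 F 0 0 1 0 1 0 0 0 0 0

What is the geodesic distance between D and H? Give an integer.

3

One shortest route is D – A – I – H, which uses 3 edges, and at distance 2 from D we only reach {B, F, G, I}, which does not include H. So d(D,H) = 3.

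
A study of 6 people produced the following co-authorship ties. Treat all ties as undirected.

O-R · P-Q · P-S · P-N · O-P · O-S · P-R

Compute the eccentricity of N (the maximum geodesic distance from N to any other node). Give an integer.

Distances from N: O:2, P:1, Q:2, R:2, S:2.
The largest is 2 (to O, Q, R, and S), so the eccentricity of N is 2.

2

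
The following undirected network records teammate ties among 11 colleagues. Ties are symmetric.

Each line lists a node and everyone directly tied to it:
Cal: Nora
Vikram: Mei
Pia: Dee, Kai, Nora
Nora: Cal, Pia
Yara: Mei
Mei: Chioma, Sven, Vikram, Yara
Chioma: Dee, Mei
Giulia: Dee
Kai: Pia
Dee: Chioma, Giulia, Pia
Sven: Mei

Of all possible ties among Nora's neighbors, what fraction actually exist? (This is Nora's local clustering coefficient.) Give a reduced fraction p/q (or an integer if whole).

0

Nora's neighbors: Cal and Pia (k = 2).
Possible neighbor pairs: C(2,2) = 1. Edges among them: none → e = 0.
Clustering(Nora) = 0/1.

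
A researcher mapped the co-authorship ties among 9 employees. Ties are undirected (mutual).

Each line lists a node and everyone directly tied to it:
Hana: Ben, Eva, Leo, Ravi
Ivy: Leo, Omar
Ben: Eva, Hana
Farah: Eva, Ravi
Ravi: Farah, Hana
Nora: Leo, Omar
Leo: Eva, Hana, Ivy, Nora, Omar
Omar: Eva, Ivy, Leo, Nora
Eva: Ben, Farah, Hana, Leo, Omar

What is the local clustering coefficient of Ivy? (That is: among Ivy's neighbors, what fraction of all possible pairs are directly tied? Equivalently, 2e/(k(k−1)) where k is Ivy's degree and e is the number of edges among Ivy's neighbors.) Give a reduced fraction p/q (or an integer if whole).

1

Ivy's neighbors: Leo and Omar (k = 2).
Possible neighbor pairs: C(2,2) = 1. Edges among them: Leo–Omar → e = 1.
Clustering(Ivy) = 1/1.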